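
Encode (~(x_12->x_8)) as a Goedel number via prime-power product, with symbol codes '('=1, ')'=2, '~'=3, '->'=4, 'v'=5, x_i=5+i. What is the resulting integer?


Formula: (~(x_12->x_8))
Symbol codes: [1, 3, 1, 17, 4, 13, 2, 2]
Primes: [2, 3, 5, 7, 11, 13, 17, 19]
p_1^1 = 2^1 = 2
p_2^3 = 3^3 = 27
p_3^1 = 5^1 = 5
p_4^17 = 7^17 = 232630513987207
p_5^4 = 11^4 = 14641
p_6^13 = 13^13 = 302875106592253
p_7^2 = 17^2 = 289
p_8^2 = 19^2 = 361
Product = 29058273674197868659941928277860859861130

29058273674197868659941928277860859861130


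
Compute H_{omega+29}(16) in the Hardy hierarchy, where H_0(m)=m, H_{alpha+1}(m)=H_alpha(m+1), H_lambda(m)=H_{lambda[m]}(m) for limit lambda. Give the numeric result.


H_{omega+29}(16):
Unwind the 29 successor steps: H_{omega+29}(16) = H_omega(16+29) = H_omega(45).
H_omega(m) = H_m(m) = m + m = 2m.
Result = 2 * 45 = 90

90


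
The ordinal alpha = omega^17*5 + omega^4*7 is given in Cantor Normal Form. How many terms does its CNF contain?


CNF: omega^17*5 + omega^4*7
Count the summands separated by '+':
  term 1: omega^17*5
  term 2: omega^4*7
Total terms = 2

2


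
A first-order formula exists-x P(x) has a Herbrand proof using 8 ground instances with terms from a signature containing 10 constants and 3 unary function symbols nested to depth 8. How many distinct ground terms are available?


Herbrand terms by depth:
Depth 0: 10 constants
Depth 1: 30 new terms (running total: 40)
Depth 2: 90 new terms (running total: 130)
Depth 3: 270 new terms (running total: 400)
Depth 4: 810 new terms (running total: 1210)
Depth 5: 2430 new terms (running total: 3640)
Depth 6: 7290 new terms (running total: 10930)
Depth 7: 21870 new terms (running total: 32800)
Depth 8: 65610 new terms (running total: 98410)
Total distinct ground terms = 98410

98410


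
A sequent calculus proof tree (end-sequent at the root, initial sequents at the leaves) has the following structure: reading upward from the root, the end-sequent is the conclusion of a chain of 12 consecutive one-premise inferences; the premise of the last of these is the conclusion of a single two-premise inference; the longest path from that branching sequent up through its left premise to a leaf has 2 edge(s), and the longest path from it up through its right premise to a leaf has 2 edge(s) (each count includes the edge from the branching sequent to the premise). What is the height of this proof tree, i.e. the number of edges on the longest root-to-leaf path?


Longest path through the left premise: 2 edges (measured from the branching sequent)
Longest path through the right premise: 2 edges
Height of the subtree rooted at the branching sequent: max(2, 2) = 2
The branching sequent sits 12 edges above the root (the chain of one-premise inferences), so height = 2 + 12 = 14

14


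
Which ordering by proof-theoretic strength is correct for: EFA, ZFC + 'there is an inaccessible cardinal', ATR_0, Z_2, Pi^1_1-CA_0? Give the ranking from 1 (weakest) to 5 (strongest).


Ordering by consistency strength:
1. EFA
2. ATR_0
3. Pi^1_1-CA_0
4. Z_2
5. ZFC + 'there is an inaccessible cardinal'


EFA=1, ZFC + 'there is an inaccessible cardinal'=5, ATR_0=2, Z_2=4, Pi^1_1-CA_0=3


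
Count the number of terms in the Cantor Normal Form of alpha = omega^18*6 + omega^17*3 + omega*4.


CNF: omega^18*6 + omega^17*3 + omega*4
Count the summands separated by '+':
  term 1: omega^18*6
  term 2: omega^17*3
  term 3: omega*4
Total terms = 3

3


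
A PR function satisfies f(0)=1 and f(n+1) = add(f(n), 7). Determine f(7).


f(0) = 1
f(1) = add(f(0), 7) = add(1, 7) = 8
f(2) = add(f(1), 7) = add(8, 7) = 15
f(3) = add(f(2), 7) = add(15, 7) = 22
f(4) = add(f(3), 7) = add(22, 7) = 29
f(5) = add(f(4), 7) = add(29, 7) = 36
f(6) = add(f(5), 7) = add(36, 7) = 43
f(7) = add(f(6), 7) = add(43, 7) = 50


50


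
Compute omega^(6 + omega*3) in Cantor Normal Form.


omega^(6 + omega*3):
In ordinal addition a term is absorbed by a following term of strictly larger exponent: 0 < 1, so 6 + omega*3 = omega*3.
omega raised to a CNF ordinal is a single CNF term: Result = omega^(omega*3)

omega^(omega*3)


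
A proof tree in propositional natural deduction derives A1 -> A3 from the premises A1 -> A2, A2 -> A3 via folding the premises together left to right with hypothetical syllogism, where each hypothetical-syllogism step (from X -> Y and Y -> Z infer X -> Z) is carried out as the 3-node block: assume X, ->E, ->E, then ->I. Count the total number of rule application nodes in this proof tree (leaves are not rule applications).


There are 2 premises in the chain. The first HS step combines premises 1 and 2; each further premise needs one more HS step.
So 2 premises require 2 - 1 = 1 hypothetical-syllogism steps.
Each HS step uses 3 inference nodes (->E, ->E, ->I).
1 * 3 = 3 total inference nodes.

3


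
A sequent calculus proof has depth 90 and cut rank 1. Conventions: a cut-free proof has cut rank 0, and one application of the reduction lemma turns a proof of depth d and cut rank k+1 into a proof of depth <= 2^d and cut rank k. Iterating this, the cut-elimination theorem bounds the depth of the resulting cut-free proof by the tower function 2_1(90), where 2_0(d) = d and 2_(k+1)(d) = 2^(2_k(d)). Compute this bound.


Each rank reduction sends depth d to at most 2^d; cut rank r needs r reductions.
2_0(90) = 90
2_1(90) = 2^90 = 1237940039285380274899124224
Cut-free depth bound = 1237940039285380274899124224

1237940039285380274899124224


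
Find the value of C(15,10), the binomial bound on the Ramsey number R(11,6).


R(11,6) <= C(11+6-2, 11-1) = C(15, 10)
C(15, 10) = 15! / (10! * 5!)
= 3003

3003


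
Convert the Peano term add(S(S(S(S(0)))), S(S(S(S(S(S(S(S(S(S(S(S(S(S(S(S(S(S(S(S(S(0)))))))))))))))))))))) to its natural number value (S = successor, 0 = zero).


add(S^4(0), S^21(0)):
S^4(0) = 4
S^21(0) = 21
4 + 21 = 25

25


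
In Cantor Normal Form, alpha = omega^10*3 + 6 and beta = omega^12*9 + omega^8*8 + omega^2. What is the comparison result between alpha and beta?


Compare term by term from highest exponent:
alpha = omega^10*3 + 6
beta = omega^12*9 + omega^8*8 + omega^2
Term 1: alpha has omega^10*3, beta has omega^12*9
Term 2: alpha has omega^0*6, beta has omega^8*8
Term 3: alpha has omega^0*0, beta has omega^2*1
Result: alpha < beta

alpha < beta


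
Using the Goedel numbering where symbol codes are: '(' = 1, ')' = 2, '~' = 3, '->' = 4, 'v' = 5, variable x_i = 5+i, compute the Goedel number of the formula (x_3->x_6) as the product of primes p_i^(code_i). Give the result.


Formula: (x_3->x_6)
Symbol codes: [1, 8, 4, 11, 2]
Primes: [2, 3, 5, 7, 11]
p_1^1 = 2^1 = 2
p_2^8 = 3^8 = 6561
p_3^4 = 5^4 = 625
p_4^11 = 7^11 = 1977326743
p_5^2 = 11^2 = 121
Product = 1962202665074478750

1962202665074478750


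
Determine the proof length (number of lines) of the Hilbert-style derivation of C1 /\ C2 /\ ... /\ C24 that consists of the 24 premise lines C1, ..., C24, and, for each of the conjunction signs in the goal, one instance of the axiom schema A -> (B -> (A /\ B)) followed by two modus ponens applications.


Conjoining 24 premises:
- 24 premise lines
- the goal has 23 conjunction signs; each costs 1 axiom instance + 2 MP = 3 lines: 3 * 23 = 69
Total = 24 + 69 = 93 lines.

93


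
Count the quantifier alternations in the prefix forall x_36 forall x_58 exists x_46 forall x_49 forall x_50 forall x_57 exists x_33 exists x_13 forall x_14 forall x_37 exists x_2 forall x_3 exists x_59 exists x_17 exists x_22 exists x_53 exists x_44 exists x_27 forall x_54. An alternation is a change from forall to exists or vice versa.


Walk the prefix and count type changes:
  position 1: forall -> forall
  position 2: forall -> exists <-- alternation
  position 3: exists -> forall <-- alternation
  position 4: forall -> forall
  position 5: forall -> forall
  position 6: forall -> exists <-- alternation
  position 7: exists -> exists
  position 8: exists -> forall <-- alternation
  position 9: forall -> forall
  position 10: forall -> exists <-- alternation
  position 11: exists -> forall <-- alternation
  position 12: forall -> exists <-- alternation
  position 13: exists -> exists
  position 14: exists -> exists
  position 15: exists -> exists
  position 16: exists -> exists
  position 17: exists -> exists
  position 18: exists -> forall <-- alternation
Total alternations = 8

8


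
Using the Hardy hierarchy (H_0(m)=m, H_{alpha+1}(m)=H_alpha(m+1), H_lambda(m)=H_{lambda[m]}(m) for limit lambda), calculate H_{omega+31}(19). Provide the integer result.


H_{omega+31}(19):
Unwind the 31 successor steps: H_{omega+31}(19) = H_omega(19+31) = H_omega(50).
H_omega(m) = H_m(m) = m + m = 2m.
Result = 2 * 50 = 100

100


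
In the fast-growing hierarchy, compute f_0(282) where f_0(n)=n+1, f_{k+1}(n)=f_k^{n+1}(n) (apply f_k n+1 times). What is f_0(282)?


f_0(282) = 282 + 1 = 283

283


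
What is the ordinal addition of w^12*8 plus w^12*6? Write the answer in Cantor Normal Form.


Ordinal addition w^12*8 + w^12*6:
Both terms have the same exponent 12.
w^e*c + w^e*d = w^e*(c+d).
Result = w^12*(8+6) = w^12*14

w^12*14


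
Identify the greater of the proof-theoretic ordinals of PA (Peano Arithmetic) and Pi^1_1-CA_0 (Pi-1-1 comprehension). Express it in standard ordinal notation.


Proof-theoretic ordinal of PA (Peano Arithmetic): epsilon_0
Proof-theoretic ordinal of Pi^1_1-CA_0 (Pi-1-1 comprehension): psi_0(Omega_omega)
Comparing: epsilon_0 < psi_0(Omega_omega).
The larger ordinal is psi_0(Omega_omega) (from Pi^1_1-CA_0 (Pi-1-1 comprehension)).

psi_0(Omega_omega)


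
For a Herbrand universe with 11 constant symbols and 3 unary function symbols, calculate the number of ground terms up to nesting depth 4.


Herbrand terms by depth:
Depth 0: 11 constants
Depth 1: 33 new terms (running total: 44)
Depth 2: 99 new terms (running total: 143)
Depth 3: 297 new terms (running total: 440)
Depth 4: 891 new terms (running total: 1331)
Total distinct ground terms = 1331

1331


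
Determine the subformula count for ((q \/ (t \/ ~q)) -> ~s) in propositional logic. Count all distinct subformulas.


Formula: ((q \/ (t \/ ~q)) -> ~s)
Subformulas found:
  1. q
  2. s
  3. t
  4. ~s
  5. ~q
  6. (t \/ ~q)
  7. (q \/ (t \/ ~q))
  8. ((q \/ (t \/ ~q)) -> ~s)
Total distinct subformulas = 8

8


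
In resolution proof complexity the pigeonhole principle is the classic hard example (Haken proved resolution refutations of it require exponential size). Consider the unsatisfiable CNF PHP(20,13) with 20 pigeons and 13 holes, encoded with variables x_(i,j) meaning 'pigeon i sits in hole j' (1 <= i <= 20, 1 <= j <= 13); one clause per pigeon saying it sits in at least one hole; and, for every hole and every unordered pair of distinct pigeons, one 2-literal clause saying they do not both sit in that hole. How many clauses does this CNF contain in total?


PHP(20,13): 20 pigeons, 13 holes, 20*13 = 260 variables.
- pigeon clauses: one per pigeon -> 20 clauses
- hole clauses: 13 holes * C(20,2) = 13 * 190 -> 2470 clauses
Total clauses = 20 + 2470 = 2490

2490


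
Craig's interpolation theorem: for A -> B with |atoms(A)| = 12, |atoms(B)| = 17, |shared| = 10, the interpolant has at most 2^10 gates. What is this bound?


Shared atoms = 10
Craig interpolant size bound = 2^10
= 1024

1024


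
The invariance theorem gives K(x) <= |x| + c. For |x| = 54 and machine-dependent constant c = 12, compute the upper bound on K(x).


K(x) <= |x| + c = 54 + 12 = 66

66


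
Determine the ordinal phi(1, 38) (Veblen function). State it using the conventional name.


phi(1, 38):
phi(1, beta) = epsilon_beta (the beta-th epsilon number).
phi(1, 38) = epsilon_38

epsilon_38


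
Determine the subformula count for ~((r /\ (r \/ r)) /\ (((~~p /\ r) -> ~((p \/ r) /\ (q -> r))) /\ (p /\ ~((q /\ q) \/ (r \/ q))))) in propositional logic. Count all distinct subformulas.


Formula: ~((r /\ (r \/ r)) /\ (((~~p /\ r) -> ~((p \/ r) /\ (q -> r))) /\ (p /\ ~((q /\ q) \/ (r \/ q)))))
Subformulas found:
  1. r
  2. q
  3. p
  4. ~p
  5. ~~p
  6. (q /\ q)
  7. (r \/ r)
  8. (r \/ q)
  9. (q -> r)
  10. (p \/ r)
  11. (~~p /\ r)
  12. (r /\ (r \/ r))
  13. ((q /\ q) \/ (r \/ q))
  14. ((p \/ r) /\ (q -> r))
  15. ~((q /\ q) \/ (r \/ q))
  16. ~((p \/ r) /\ (q -> r))
  17. (p /\ ~((q /\ q) \/ (r \/ q)))
  18. ((~~p /\ r) -> ~((p \/ r) /\ (q -> r)))
  19. (((~~p /\ r) -> ~((p \/ r) /\ (q -> r))) /\ (p /\ ~((q /\ q) \/ (r \/ q))))
  20. ((r /\ (r \/ r)) /\ (((~~p /\ r) -> ~((p \/ r) /\ (q -> r))) /\ (p /\ ~((q /\ q) \/ (r \/ q)))))
  21. ~((r /\ (r \/ r)) /\ (((~~p /\ r) -> ~((p \/ r) /\ (q -> r))) /\ (p /\ ~((q /\ q) \/ (r \/ q)))))
Total distinct subformulas = 21

21


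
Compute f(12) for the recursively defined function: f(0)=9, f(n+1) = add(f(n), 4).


f(0) = 9
f(1) = add(f(0), 4) = add(9, 4) = 13
f(2) = add(f(1), 4) = add(13, 4) = 17
f(3) = add(f(2), 4) = add(17, 4) = 21
f(4) = add(f(3), 4) = add(21, 4) = 25
f(5) = add(f(4), 4) = add(25, 4) = 29
f(6) = add(f(5), 4) = add(29, 4) = 33
f(7) = add(f(6), 4) = add(33, 4) = 37
f(8) = add(f(7), 4) = add(37, 4) = 41
f(9) = add(f(8), 4) = add(41, 4) = 45
f(10) = add(f(9), 4) = add(45, 4) = 49
f(11) = add(f(10), 4) = add(49, 4) = 53
f(12) = add(f(11), 4) = add(53, 4) = 57


57


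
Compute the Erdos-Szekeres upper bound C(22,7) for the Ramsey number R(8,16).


R(8,16) <= C(8+16-2, 8-1) = C(22, 7)
C(22, 7) = 22! / (7! * 15!)
= 170544

170544


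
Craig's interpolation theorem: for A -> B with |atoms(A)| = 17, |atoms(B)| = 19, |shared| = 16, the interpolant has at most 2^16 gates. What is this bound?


Shared atoms = 16
Craig interpolant size bound = 2^16
= 65536

65536


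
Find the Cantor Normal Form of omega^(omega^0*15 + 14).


omega^(omega^0*15 + 14):
omega^0 = 1, so the exponent is 15 + 14 = 29 (finite ordinal addition).
Result = omega^29, already a single CNF term.

omega^29


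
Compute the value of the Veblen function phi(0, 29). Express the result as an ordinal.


phi(0, 29):
phi(0, beta) = omega^beta by definition.
phi(0, 29) = omega^29

omega^29


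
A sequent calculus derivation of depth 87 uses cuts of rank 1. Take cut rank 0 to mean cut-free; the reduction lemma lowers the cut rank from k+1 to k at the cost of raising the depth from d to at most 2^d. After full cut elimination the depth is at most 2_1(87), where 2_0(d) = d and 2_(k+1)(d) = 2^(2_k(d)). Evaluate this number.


Each rank reduction sends depth d to at most 2^d; cut rank r needs r reductions.
2_0(87) = 87
2_1(87) = 2^87 = 154742504910672534362390528
Cut-free depth bound = 154742504910672534362390528

154742504910672534362390528


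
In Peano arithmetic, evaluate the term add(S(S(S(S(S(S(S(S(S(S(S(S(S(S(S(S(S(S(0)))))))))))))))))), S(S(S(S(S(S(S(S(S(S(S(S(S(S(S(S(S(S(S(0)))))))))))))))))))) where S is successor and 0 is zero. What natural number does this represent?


add(S^18(0), S^19(0)):
S^18(0) = 18
S^19(0) = 19
18 + 19 = 37

37


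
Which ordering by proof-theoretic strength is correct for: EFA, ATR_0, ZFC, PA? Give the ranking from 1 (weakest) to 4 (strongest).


Ordering by consistency strength:
1. EFA
2. PA
3. ATR_0
4. ZFC


EFA=1, ATR_0=3, ZFC=4, PA=2


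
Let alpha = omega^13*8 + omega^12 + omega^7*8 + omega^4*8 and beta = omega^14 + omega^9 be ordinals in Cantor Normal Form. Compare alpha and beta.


Compare term by term from highest exponent:
alpha = omega^13*8 + omega^12 + omega^7*8 + omega^4*8
beta = omega^14 + omega^9
Term 1: alpha has omega^13*8, beta has omega^14*1
Term 2: alpha has omega^12*1, beta has omega^9*1
Term 3: alpha has omega^7*8, beta has omega^0*0
Term 4: alpha has omega^4*8, beta has omega^0*0
Result: alpha < beta

alpha < beta


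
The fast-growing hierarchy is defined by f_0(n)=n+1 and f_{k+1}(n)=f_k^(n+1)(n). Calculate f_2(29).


f_2(29) = f_1^30(29)
f_1(m) = 2m + 1.
Iterating: f_1^k(n) = 2^k*(n+1) - 1.
f_2(29) = 2^30*(29+1) - 1 = 1073741824*30 - 1 = 32212254719

32212254719


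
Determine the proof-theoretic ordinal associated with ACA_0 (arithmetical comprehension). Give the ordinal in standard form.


The proof-theoretic ordinal of ACA_0 (arithmetical comprehension) is a standard result in ordinal analysis.
This ordinal is the supremum of order types of primitive recursive well-orderings
that the theory can prove to be well-ordered.
For ACA_0 (arithmetical comprehension), the proof-theoretic ordinal is epsilon_0.

epsilon_0


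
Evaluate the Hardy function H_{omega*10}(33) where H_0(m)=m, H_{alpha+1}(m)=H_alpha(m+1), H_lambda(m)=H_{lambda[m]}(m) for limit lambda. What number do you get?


H_{omega*10}(33):
For the Hardy hierarchy, H_{omega*k}(n) = 2^k * n.
2^10 = 1024.
1024 * 33 = 33792

33792


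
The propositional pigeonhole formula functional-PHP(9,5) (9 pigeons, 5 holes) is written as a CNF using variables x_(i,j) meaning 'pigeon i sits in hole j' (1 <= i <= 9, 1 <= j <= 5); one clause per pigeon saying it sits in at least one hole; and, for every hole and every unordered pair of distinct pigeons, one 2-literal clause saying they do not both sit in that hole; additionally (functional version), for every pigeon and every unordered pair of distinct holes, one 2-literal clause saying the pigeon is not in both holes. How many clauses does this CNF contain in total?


functional-PHP(9,5): 9 pigeons, 5 holes, 9*5 = 45 variables.
- pigeon clauses: one per pigeon -> 9 clauses
- hole clauses: 5 holes * C(9,2) = 5 * 36 -> 180 clauses
- functional clauses: 9 pigeons * C(5,2) = 9 * 10 -> 90 clauses
Total clauses = 9 + 180 + 90 = 279

279


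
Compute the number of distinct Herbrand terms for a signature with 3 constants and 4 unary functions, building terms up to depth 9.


Herbrand terms by depth:
Depth 0: 3 constants
Depth 1: 12 new terms (running total: 15)
Depth 2: 48 new terms (running total: 63)
Depth 3: 192 new terms (running total: 255)
Depth 4: 768 new terms (running total: 1023)
Depth 5: 3072 new terms (running total: 4095)
Depth 6: 12288 new terms (running total: 16383)
Depth 7: 49152 new terms (running total: 65535)
Depth 8: 196608 new terms (running total: 262143)
Depth 9: 786432 new terms (running total: 1048575)
Total distinct ground terms = 1048575

1048575


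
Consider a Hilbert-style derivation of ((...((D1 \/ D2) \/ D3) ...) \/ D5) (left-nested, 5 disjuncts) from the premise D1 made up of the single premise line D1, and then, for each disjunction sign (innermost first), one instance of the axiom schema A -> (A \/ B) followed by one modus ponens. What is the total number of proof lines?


Building the left-nested 5-ary disjunction from D1:
- 1 premise line (D1)
- 5 disjuncts means 4 disjunction signs; each needs 1 axiom instance + 1 MP = 2 lines: 2 * 4 = 8
Total = 1 + 8 = 9 lines.

9


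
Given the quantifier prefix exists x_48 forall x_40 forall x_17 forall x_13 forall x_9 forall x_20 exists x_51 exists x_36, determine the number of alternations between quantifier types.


Walk the prefix and count type changes:
  position 1: exists -> forall <-- alternation
  position 2: forall -> forall
  position 3: forall -> forall
  position 4: forall -> forall
  position 5: forall -> forall
  position 6: forall -> exists <-- alternation
  position 7: exists -> exists
Total alternations = 2

2


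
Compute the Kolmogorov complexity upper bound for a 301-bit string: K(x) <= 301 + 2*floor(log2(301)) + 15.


floor(log2(301)) = 8
2 * 8 = 16
K(x) <= 301 + 16 + 15 = 332

332


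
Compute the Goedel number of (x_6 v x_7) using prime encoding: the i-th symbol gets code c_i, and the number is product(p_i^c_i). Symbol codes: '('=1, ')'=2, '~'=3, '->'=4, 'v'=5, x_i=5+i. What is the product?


Formula: (x_6 v x_7)
Symbol codes: [1, 11, 5, 12, 2]
Primes: [2, 3, 5, 7, 11]
p_1^1 = 2^1 = 2
p_2^11 = 3^11 = 177147
p_3^5 = 5^5 = 3125
p_4^12 = 7^12 = 13841287201
p_5^2 = 11^2 = 121
Product = 1854281518495382418750

1854281518495382418750


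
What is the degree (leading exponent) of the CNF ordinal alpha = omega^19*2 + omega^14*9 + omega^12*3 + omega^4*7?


CNF: omega^19*2 + omega^14*9 + omega^12*3 + omega^4*7
The leading term is omega^19*2, which has exponent 19.

19


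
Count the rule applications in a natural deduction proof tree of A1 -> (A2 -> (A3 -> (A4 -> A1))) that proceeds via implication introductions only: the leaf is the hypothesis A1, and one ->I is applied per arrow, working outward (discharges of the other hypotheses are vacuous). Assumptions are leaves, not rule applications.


The formula has 4 arrows (->); its innermost consequent A1 is one of the antecedents,
so the proof starts from the hypothesis leaf A1 (not a rule application) and closes one arrow per ->I.
Building A1 -> (A2 -> (A3 -> (A4 -> A1))) therefore takes 4 nested implication introductions.
Total inference nodes = 4

4


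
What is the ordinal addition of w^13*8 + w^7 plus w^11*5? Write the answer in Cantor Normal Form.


Ordinal addition (w^13*8 + w^7) + w^11*5:
alpha's leading term has exponent 13 > beta's exponent 11, so it survives.
alpha's tail term has exponent 7 < beta's exponent 11, so it is absorbed by beta.
In ordinal addition, any term followed by a strictly larger-exponent term is absorbed.
Result = w^13*8 + w^11*5

w^13*8 + w^11*5


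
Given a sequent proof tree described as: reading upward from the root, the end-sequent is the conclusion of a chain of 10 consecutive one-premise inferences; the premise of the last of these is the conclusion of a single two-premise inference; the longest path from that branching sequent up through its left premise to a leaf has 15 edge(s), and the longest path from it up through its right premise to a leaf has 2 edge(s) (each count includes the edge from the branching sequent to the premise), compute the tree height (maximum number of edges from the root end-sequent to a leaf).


Longest path through the left premise: 15 edges (measured from the branching sequent)
Longest path through the right premise: 2 edges
Height of the subtree rooted at the branching sequent: max(15, 2) = 15
The branching sequent sits 10 edges above the root (the chain of one-premise inferences), so height = 15 + 10 = 25

25


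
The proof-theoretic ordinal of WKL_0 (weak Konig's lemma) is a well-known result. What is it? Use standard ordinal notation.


The proof-theoretic ordinal of WKL_0 (weak Konig's lemma) is a standard result in ordinal analysis.
This ordinal is the supremum of order types of primitive recursive well-orderings
that the theory can prove to be well-ordered.
For WKL_0 (weak Konig's lemma), the proof-theoretic ordinal is omega^omega.

omega^omega


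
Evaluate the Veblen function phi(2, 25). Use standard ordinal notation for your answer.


phi(2, 25):
phi(2, beta) = zeta_beta (the beta-th zeta number, fixed point of epsilon).
phi(2, 25) = zeta_25

zeta_25


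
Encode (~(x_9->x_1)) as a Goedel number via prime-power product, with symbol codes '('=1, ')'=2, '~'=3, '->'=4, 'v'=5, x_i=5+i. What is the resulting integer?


Formula: (~(x_9->x_1))
Symbol codes: [1, 3, 1, 14, 4, 6, 2, 2]
Primes: [2, 3, 5, 7, 11, 13, 17, 19]
p_1^1 = 2^1 = 2
p_2^3 = 3^3 = 27
p_3^1 = 5^1 = 5
p_4^14 = 7^14 = 678223072849
p_5^4 = 11^4 = 14641
p_6^6 = 13^6 = 4826809
p_7^2 = 17^2 = 289
p_8^2 = 19^2 = 361
Product = 1350119542269653301532861705230

1350119542269653301532861705230


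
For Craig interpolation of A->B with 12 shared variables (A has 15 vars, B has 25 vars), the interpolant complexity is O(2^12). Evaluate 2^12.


Shared atoms = 12
Craig interpolant size bound = 2^12
= 4096

4096


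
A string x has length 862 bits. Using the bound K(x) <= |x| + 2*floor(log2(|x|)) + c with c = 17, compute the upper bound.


floor(log2(862)) = 9
2 * 9 = 18
K(x) <= 862 + 18 + 17 = 897

897


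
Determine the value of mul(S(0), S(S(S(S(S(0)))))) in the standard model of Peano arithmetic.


mul(S^1(0), S^5(0)):
S^1(0) = 1
S^5(0) = 5
1 * 5 = 5

5


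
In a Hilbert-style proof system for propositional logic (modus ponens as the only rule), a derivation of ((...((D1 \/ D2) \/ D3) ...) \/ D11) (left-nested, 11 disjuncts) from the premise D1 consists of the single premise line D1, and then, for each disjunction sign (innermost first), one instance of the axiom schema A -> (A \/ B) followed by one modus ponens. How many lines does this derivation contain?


Building the left-nested 11-ary disjunction from D1:
- 1 premise line (D1)
- 11 disjuncts means 10 disjunction signs; each needs 1 axiom instance + 1 MP = 2 lines: 2 * 10 = 20
Total = 1 + 20 = 21 lines.

21


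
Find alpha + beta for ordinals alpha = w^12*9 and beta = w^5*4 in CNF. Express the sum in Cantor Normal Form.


Ordinal addition w^12*9 + w^5*4:
Leading exponent of alpha (12) > leading exponent of beta (5).
Since alpha's term has higher exponent than beta's leading term,
the sum is simply alpha followed by beta.
Result = w^12*9 + w^5*4

w^12*9 + w^5*4


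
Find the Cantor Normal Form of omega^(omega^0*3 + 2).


omega^(omega^0*3 + 2):
omega^0 = 1, so the exponent is 3 + 2 = 5 (finite ordinal addition).
Result = omega^5, already a single CNF term.

omega^5


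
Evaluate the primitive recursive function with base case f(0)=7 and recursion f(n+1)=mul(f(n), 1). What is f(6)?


f(0) = 7
f(1) = mul(f(0), 1) = mul(7, 1) = 7
f(2) = mul(f(1), 1) = mul(7, 1) = 7
f(3) = mul(f(2), 1) = mul(7, 1) = 7
f(4) = mul(f(3), 1) = mul(7, 1) = 7
f(5) = mul(f(4), 1) = mul(7, 1) = 7
f(6) = mul(f(5), 1) = mul(7, 1) = 7


7


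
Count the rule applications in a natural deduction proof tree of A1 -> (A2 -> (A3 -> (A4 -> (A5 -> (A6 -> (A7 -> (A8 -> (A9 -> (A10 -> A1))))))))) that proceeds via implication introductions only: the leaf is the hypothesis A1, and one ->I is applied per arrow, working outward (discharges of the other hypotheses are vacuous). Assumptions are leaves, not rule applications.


The formula has 10 arrows (->); its innermost consequent A1 is one of the antecedents,
so the proof starts from the hypothesis leaf A1 (not a rule application) and closes one arrow per ->I.
Building A1 -> (A2 -> (A3 -> (A4 -> (A5 -> (A6 -> (A7 -> (A8 -> (A9 -> (A10 -> A1))))))))) therefore takes 10 nested implication introductions.
Total inference nodes = 10

10


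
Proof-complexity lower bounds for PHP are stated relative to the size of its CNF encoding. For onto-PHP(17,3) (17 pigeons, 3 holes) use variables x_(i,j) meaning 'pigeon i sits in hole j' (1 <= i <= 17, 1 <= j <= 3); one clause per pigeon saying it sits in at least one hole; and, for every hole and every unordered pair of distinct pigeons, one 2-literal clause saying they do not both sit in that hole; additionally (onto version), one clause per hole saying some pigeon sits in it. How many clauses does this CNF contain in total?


onto-PHP(17,3): 17 pigeons, 3 holes, 17*3 = 51 variables.
- pigeon clauses: one per pigeon -> 17 clauses
- hole clauses: 3 holes * C(17,2) = 3 * 136 -> 408 clauses
- onto clauses: one per hole -> 3 clauses
Total clauses = 17 + 408 + 3 = 428

428


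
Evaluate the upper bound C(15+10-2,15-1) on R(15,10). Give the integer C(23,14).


R(15,10) <= C(15+10-2, 15-1) = C(23, 14)
C(23, 14) = 23! / (14! * 9!)
= 817190

817190


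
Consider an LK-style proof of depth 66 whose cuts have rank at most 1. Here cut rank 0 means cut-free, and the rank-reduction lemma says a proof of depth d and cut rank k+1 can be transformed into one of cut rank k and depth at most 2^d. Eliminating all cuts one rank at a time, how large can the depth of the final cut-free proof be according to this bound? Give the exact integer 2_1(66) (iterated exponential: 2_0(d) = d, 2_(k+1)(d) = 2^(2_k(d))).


Each rank reduction sends depth d to at most 2^d; cut rank r needs r reductions.
2_0(66) = 66
2_1(66) = 2^66 = 73786976294838206464
Cut-free depth bound = 73786976294838206464

73786976294838206464


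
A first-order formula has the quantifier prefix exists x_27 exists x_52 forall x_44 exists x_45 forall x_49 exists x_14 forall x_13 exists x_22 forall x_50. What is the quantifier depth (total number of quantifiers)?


Quantifier prefix has 9 quantifier symbols.
Quantifier depth = 9

9


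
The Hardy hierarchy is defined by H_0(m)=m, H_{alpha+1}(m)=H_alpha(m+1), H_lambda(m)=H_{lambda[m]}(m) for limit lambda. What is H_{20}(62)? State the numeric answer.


H_20(62):
For finite ordinals k, H_k(n) = n + k (each successor step adds 1).
H_20(62) = 62 + 20 = 82

82


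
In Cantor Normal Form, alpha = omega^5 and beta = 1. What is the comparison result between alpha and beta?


Compare term by term from highest exponent:
alpha = omega^5
beta = 1
Term 1: alpha has omega^5*1, beta has omega^0*1
Result: alpha > beta

alpha > beta


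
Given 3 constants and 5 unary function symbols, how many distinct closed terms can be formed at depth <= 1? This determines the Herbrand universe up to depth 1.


Herbrand terms by depth:
Depth 0: 3 constants
Depth 1: 15 new terms (running total: 18)
Total distinct ground terms = 18

18


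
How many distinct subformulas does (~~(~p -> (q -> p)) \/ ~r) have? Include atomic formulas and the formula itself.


Formula: (~~(~p -> (q -> p)) \/ ~r)
Subformulas found:
  1. q
  2. r
  3. p
  4. ~p
  5. ~r
  6. (q -> p)
  7. (~p -> (q -> p))
  8. ~(~p -> (q -> p))
  9. ~~(~p -> (q -> p))
  10. (~~(~p -> (q -> p)) \/ ~r)
Total distinct subformulas = 10

10


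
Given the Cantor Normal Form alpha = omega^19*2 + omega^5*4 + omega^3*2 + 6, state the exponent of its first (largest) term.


CNF: omega^19*2 + omega^5*4 + omega^3*2 + 6
The leading term is omega^19*2, which has exponent 19.

19


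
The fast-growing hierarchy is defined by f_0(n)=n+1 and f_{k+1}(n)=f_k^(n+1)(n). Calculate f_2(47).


f_2(47) = f_1^48(47)
f_1(m) = 2m + 1.
Iterating: f_1^k(n) = 2^k*(n+1) - 1.
f_2(47) = 2^48*(47+1) - 1 = 281474976710656*48 - 1 = 13510798882111487

13510798882111487


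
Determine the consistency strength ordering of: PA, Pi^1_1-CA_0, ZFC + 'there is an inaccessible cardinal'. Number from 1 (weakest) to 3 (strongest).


Ordering by consistency strength:
1. PA
2. Pi^1_1-CA_0
3. ZFC + 'there is an inaccessible cardinal'


PA=1, Pi^1_1-CA_0=2, ZFC + 'there is an inaccessible cardinal'=3


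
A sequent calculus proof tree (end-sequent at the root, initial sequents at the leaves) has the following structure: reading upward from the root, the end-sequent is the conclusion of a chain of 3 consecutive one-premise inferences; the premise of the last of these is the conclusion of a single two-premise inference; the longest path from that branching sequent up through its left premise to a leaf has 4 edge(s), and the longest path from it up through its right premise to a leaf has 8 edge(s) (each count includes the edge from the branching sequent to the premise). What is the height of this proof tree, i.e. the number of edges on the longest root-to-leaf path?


Longest path through the left premise: 4 edges (measured from the branching sequent)
Longest path through the right premise: 8 edges
Height of the subtree rooted at the branching sequent: max(4, 8) = 8
The branching sequent sits 3 edges above the root (the chain of one-premise inferences), so height = 8 + 3 = 11

11


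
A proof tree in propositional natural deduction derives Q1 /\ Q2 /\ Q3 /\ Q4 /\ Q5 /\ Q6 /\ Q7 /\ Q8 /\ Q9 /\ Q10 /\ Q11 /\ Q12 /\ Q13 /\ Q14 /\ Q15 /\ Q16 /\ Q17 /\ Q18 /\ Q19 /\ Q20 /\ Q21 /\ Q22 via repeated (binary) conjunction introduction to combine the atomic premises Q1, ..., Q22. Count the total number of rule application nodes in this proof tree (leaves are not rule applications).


The target conjunction has 22 conjuncts, i.e. 21 binary /\ connectives.
Each conjunction-intro joins two pieces, so 22 atoms require 22-1 = 21 applications.
Total inference nodes = 21

21


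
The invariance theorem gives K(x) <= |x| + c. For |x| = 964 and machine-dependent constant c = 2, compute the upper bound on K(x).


K(x) <= |x| + c = 964 + 2 = 966

966


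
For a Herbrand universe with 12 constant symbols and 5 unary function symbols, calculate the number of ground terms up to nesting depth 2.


Herbrand terms by depth:
Depth 0: 12 constants
Depth 1: 60 new terms (running total: 72)
Depth 2: 300 new terms (running total: 372)
Total distinct ground terms = 372

372


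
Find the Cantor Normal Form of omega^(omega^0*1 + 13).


omega^(omega^0*1 + 13):
omega^0 = 1, so the exponent is 1 + 13 = 14 (finite ordinal addition).
Result = omega^14, already a single CNF term.

omega^14


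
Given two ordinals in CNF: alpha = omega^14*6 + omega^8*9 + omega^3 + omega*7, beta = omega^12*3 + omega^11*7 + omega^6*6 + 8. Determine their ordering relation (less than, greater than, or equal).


Compare term by term from highest exponent:
alpha = omega^14*6 + omega^8*9 + omega^3 + omega*7
beta = omega^12*3 + omega^11*7 + omega^6*6 + 8
Term 1: alpha has omega^14*6, beta has omega^12*3
Term 2: alpha has omega^8*9, beta has omega^11*7
Term 3: alpha has omega^3*1, beta has omega^6*6
Term 4: alpha has omega^1*7, beta has omega^0*8
Result: alpha > beta

alpha > beta


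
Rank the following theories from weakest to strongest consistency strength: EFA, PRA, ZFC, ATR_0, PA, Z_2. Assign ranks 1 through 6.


Ordering by consistency strength:
1. EFA
2. PRA
3. PA
4. ATR_0
5. Z_2
6. ZFC


EFA=1, PRA=2, ZFC=6, ATR_0=4, PA=3, Z_2=5


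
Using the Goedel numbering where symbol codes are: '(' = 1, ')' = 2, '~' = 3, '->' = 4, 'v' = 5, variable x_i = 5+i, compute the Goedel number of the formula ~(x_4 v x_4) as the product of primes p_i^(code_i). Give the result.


Formula: ~(x_4 v x_4)
Symbol codes: [3, 1, 9, 5, 9, 2]
Primes: [2, 3, 5, 7, 11, 13]
p_1^3 = 2^3 = 8
p_2^1 = 3^1 = 3
p_3^9 = 5^9 = 1953125
p_4^5 = 7^5 = 16807
p_5^9 = 11^9 = 2357947691
p_6^2 = 13^2 = 169
Product = 313944118894014984375000

313944118894014984375000


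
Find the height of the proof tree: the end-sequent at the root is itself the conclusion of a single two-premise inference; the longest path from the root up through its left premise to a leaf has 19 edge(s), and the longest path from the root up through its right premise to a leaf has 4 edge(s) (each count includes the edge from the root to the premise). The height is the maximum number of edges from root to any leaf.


Longest path through the left premise: 19 edges (measured from the branching sequent)
Longest path through the right premise: 4 edges
Height of the subtree rooted at the branching sequent: max(19, 4) = 19
The branching sequent is the root itself.
Total height = 19

19


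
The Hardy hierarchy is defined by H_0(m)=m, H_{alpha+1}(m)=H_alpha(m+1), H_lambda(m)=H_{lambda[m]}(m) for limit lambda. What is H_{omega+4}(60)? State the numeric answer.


H_{omega+4}(60):
Unwind the 4 successor steps: H_{omega+4}(60) = H_omega(60+4) = H_omega(64).
H_omega(m) = H_m(m) = m + m = 2m.
Result = 2 * 64 = 128

128


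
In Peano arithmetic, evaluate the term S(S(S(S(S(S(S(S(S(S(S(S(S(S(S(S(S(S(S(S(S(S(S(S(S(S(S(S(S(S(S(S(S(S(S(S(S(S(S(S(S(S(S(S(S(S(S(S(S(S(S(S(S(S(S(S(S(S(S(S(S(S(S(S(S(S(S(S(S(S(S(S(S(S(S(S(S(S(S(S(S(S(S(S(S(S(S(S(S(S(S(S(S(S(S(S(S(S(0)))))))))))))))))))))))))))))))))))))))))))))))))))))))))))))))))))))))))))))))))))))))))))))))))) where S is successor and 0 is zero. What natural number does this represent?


Counting successors applied to 0:
98 applications of S to 0 = 98

98


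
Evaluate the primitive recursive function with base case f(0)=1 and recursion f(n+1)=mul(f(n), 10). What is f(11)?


f(0) = 1
f(1) = mul(f(0), 10) = mul(1, 10) = 10
f(2) = mul(f(1), 10) = mul(10, 10) = 100
f(3) = mul(f(2), 10) = mul(100, 10) = 1000
f(4) = mul(f(3), 10) = mul(1000, 10) = 10000
f(5) = mul(f(4), 10) = mul(10000, 10) = 100000
f(6) = mul(f(5), 10) = mul(100000, 10) = 1000000
f(7) = mul(f(6), 10) = mul(1000000, 10) = 10000000
f(8) = mul(f(7), 10) = mul(10000000, 10) = 100000000
f(9) = mul(f(8), 10) = mul(100000000, 10) = 1000000000
f(10) = mul(f(9), 10) = mul(1000000000, 10) = 10000000000
f(11) = mul(f(10), 10) = mul(10000000000, 10) = 100000000000


100000000000


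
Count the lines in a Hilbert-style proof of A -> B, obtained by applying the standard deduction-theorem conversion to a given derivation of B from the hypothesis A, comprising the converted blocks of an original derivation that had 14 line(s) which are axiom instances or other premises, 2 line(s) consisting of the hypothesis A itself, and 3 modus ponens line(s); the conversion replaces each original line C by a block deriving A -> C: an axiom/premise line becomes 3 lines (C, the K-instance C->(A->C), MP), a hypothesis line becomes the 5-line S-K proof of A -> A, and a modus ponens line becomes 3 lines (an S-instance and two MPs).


Deduction-theorem conversion, block by block:
- 14 axiom/premise lines -> 3 lines each = 42
- 2 hypothesis lines -> 5 lines each (identity proof A->A) = 10
- 3 MP lines -> 3 lines each (S-instance, MP, MP) = 9
Total = 42 + 10 + 9 = 61 lines.

61


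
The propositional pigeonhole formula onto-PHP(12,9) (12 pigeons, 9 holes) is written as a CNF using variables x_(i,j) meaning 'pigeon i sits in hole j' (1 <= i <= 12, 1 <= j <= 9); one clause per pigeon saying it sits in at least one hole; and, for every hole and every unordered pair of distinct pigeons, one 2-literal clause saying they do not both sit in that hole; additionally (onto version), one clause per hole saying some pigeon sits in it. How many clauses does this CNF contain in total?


onto-PHP(12,9): 12 pigeons, 9 holes, 12*9 = 108 variables.
- pigeon clauses: one per pigeon -> 12 clauses
- hole clauses: 9 holes * C(12,2) = 9 * 66 -> 594 clauses
- onto clauses: one per hole -> 9 clauses
Total clauses = 12 + 594 + 9 = 615

615


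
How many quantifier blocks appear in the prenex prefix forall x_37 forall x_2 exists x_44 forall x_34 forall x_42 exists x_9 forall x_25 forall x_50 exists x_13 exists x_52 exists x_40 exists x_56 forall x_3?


Alternations = 6.
Blocks = alternations + 1 = 7

7


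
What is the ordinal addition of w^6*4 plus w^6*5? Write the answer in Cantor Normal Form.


Ordinal addition w^6*4 + w^6*5:
Both terms have the same exponent 6.
w^e*c + w^e*d = w^e*(c+d).
Result = w^6*(4+5) = w^6*9

w^6*9


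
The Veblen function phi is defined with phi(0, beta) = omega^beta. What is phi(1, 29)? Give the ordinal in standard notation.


phi(1, 29):
phi(1, beta) = epsilon_beta (the beta-th epsilon number).
phi(1, 29) = epsilon_29

epsilon_29


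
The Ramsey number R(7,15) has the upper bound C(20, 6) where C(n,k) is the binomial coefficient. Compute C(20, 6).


R(7,15) <= C(7+15-2, 7-1) = C(20, 6)
C(20, 6) = 20! / (6! * 14!)
= 38760

38760


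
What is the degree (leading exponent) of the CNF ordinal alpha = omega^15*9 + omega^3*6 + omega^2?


CNF: omega^15*9 + omega^3*6 + omega^2
The leading term is omega^15*9, which has exponent 15.

15


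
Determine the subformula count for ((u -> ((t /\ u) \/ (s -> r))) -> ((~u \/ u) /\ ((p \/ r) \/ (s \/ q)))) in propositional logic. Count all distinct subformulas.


Formula: ((u -> ((t /\ u) \/ (s -> r))) -> ((~u \/ u) /\ ((p \/ r) \/ (s \/ q))))
Subformulas found:
  1. r
  2. q
  3. u
  4. s
  5. t
  6. p
  7. ~u
  8. (s -> r)
  9. (s \/ q)
  10. (p \/ r)
  11. (t /\ u)
  12. (~u \/ u)
  13. ((p \/ r) \/ (s \/ q))
  14. ((t /\ u) \/ (s -> r))
  15. (u -> ((t /\ u) \/ (s -> r)))
  16. ((~u \/ u) /\ ((p \/ r) \/ (s \/ q)))
  17. ((u -> ((t /\ u) \/ (s -> r))) -> ((~u \/ u) /\ ((p \/ r) \/ (s \/ q))))
Total distinct subformulas = 17

17


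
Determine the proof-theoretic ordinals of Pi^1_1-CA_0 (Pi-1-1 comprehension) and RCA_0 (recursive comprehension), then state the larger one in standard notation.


Proof-theoretic ordinal of Pi^1_1-CA_0 (Pi-1-1 comprehension): psi_0(Omega_omega)
Proof-theoretic ordinal of RCA_0 (recursive comprehension): omega^omega
Comparing: omega^omega < psi_0(Omega_omega).
The larger ordinal is psi_0(Omega_omega) (from Pi^1_1-CA_0 (Pi-1-1 comprehension)).

psi_0(Omega_omega)


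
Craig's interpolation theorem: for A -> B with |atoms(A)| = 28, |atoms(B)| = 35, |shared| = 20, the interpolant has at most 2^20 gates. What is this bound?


Shared atoms = 20
Craig interpolant size bound = 2^20
= 1048576

1048576
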